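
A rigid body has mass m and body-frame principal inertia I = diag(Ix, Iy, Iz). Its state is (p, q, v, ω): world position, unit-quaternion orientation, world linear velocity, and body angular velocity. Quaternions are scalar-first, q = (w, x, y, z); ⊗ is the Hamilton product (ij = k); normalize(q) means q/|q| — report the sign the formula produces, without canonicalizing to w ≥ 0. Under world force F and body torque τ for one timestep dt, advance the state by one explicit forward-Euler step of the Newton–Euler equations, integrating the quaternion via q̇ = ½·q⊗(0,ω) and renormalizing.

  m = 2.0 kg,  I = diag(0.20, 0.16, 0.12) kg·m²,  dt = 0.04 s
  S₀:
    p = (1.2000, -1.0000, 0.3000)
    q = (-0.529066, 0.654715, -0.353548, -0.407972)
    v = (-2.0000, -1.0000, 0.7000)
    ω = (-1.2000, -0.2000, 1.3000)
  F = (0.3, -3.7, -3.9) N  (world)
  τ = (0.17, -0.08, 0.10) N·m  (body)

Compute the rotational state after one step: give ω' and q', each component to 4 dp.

ω' = (-1.1681, -0.1888, 1.3365)
q' = (-0.5038, 0.6562, -0.3584, -0.4326)

precession coupling ω×(Iω) = (0.0104, -0.1248, -0.0096)
(τ − ω×Iω)/I = (0.7980, 0.2800, 0.9133)
ω' = ω + α·dt = (-1.1681, -0.1888, 1.3365)
q⊗(0,ω) = (1.2453120, 0.0936724, -0.2557499, -1.2429864)
q' = normalize(q + ½dt·q⊗(0,ω)) = (-0.5038, 0.6562, -0.3584, -0.4326)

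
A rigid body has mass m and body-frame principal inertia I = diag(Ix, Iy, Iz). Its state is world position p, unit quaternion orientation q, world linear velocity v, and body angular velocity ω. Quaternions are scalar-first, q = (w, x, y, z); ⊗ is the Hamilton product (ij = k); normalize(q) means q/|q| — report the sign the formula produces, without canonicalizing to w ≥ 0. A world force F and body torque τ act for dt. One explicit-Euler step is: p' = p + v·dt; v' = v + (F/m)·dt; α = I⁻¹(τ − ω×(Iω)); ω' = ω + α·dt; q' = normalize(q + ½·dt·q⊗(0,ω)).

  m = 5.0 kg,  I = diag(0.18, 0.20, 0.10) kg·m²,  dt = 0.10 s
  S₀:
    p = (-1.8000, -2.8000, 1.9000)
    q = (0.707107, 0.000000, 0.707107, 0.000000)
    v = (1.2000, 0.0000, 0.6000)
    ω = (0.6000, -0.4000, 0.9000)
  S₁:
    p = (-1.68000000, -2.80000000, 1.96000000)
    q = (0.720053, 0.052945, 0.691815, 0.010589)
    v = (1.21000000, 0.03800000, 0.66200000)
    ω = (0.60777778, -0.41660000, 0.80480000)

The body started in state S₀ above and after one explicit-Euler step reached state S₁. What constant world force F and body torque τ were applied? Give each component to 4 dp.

F = (0.5000, 1.9000, 3.1000)
τ = (0.0500, 0.0100, -0.1000)

Δv = v₁−v₀ = (0.01000000, 0.03800000, 0.06200000)
applied force F = (0.5000, 1.9000, 3.1000)
rate change Δω = (0.00777778, -0.01660000, -0.09520000)
I·α + gyro = (0.0500, 0.0100, -0.1000)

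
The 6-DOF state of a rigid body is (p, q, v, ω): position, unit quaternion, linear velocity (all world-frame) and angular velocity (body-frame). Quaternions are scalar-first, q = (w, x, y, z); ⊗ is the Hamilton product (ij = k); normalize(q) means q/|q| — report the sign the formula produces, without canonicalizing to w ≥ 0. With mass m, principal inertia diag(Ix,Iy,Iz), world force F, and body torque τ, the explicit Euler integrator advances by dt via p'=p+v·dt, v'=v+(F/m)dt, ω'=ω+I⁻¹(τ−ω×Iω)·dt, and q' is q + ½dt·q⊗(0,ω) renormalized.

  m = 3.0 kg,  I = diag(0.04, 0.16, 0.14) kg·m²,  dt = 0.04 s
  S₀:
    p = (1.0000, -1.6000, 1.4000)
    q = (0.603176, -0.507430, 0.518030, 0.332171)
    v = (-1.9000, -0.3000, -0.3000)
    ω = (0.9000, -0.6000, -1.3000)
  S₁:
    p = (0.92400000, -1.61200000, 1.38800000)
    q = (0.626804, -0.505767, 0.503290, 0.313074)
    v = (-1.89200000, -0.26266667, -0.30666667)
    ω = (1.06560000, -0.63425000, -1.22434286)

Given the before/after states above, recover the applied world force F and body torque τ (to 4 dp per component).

F = (0.6000, 2.8000, -0.5000)
τ = (0.1500, -0.0200, 0.2000)

v₁ − v₀ = (0.00800000, 0.03733333, -0.00666667)
m·(v₁−v₀)/dt = (0.6000, 2.8000, -0.5000)
Δω = ω₁−ω₀ = (0.16560000, -0.03425000, 0.07565714)
gyro term ω₀×Iω₀ = (-0.0156, 0.1170, -0.0648)
applied torque τ = (0.1500, -0.0200, 0.2000)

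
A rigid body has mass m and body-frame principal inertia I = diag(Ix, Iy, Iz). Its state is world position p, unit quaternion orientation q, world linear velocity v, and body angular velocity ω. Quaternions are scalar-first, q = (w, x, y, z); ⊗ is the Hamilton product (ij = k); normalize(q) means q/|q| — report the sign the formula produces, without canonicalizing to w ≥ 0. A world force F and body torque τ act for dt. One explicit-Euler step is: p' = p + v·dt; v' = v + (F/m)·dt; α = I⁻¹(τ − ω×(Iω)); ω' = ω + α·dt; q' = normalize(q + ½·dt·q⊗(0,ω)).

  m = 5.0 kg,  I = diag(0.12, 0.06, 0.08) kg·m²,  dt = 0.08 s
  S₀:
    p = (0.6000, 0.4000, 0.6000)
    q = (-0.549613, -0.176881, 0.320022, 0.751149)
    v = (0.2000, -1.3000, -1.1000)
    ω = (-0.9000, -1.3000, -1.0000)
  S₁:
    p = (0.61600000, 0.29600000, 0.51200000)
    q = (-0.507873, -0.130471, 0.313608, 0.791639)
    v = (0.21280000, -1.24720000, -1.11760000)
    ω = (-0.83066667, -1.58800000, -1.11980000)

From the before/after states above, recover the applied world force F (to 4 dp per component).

F = (0.8000, 3.3000, -1.1000)

velocity change Δv = (0.01280000, 0.05280000, -0.01760000)
m·(v₁−v₀)/dt = (0.8000, 3.3000, -1.1000)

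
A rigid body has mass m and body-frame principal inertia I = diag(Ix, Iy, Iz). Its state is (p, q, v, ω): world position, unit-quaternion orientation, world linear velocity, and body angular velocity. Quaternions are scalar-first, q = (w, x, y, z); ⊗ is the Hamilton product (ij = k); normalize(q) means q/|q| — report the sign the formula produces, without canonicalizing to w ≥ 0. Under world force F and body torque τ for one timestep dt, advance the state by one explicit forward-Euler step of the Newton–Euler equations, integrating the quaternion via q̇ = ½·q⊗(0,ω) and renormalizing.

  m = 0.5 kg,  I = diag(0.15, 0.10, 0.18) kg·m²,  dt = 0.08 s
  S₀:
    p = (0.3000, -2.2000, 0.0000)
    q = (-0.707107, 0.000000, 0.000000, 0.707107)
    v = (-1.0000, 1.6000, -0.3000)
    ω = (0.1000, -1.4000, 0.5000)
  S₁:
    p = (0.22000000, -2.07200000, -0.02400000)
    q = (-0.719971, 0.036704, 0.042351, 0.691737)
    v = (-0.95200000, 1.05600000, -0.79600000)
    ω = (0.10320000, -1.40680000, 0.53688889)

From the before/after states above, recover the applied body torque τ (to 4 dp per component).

τ = (-0.0500, -0.0100, 0.0900)

ω₁ − ω₀ = (0.00320000, -0.00680000, 0.03688889)
precession coupling = (-0.0560, -0.0015, 0.0070)
applied torque τ = (-0.0500, -0.0100, 0.0900)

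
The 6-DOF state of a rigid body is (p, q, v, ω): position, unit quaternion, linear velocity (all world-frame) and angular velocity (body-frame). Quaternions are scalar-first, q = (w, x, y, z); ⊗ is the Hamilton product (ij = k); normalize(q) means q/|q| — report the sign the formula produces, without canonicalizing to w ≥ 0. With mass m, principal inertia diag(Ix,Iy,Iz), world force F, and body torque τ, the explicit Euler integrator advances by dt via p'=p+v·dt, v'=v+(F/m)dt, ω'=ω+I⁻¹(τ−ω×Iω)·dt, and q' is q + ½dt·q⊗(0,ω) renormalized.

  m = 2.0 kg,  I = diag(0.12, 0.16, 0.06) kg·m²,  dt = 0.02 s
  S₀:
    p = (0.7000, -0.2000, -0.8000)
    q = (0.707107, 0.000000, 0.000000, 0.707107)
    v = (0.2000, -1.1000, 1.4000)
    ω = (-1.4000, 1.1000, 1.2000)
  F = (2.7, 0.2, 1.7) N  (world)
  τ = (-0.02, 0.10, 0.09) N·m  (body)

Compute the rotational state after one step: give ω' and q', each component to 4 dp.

α = I⁻¹(τ − ω×Iω) = (0.9333, 1.2550, 2.5267)
new body rate ω' = (-1.3813, 1.1251, 1.2505)
q⊗(0,ω) = (-0.8485284, -1.7677675, -0.2121321, 0.8485284)
q + ½dt·q⊗(0,ω), renormalized = (0.6985, -0.0177, -0.0021, 0.7154)

ω' = (-1.3813, 1.1251, 1.2505)
q' = (0.6985, -0.0177, -0.0021, 0.7154)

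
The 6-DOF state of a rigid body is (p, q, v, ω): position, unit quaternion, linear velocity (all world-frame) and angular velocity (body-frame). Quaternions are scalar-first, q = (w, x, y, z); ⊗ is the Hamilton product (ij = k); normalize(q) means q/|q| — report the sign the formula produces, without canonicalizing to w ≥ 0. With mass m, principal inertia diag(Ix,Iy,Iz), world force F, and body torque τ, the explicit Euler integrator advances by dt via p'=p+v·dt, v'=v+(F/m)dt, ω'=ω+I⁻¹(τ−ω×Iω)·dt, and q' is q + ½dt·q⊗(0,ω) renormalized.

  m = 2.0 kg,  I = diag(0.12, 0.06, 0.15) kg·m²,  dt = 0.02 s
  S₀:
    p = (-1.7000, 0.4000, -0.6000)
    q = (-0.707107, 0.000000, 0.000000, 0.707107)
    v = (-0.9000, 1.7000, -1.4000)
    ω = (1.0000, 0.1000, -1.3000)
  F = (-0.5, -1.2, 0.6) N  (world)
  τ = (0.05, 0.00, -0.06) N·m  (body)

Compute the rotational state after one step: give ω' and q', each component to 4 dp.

angular accel α = (0.5142, -0.6500, -0.3600)
new body rate ω' = (1.0103, 0.0870, -1.3072)
Hamilton product q⊗(0,ω) = (0.9192391, -0.7778177, 0.6363963, 0.9192391)
q' = normalize(q + ½dt·q⊗(0,ω)) = (-0.6978, -0.0078, 0.0064, 0.7162)

ω' = (1.0103, 0.0870, -1.3072)
q' = (-0.6978, -0.0078, 0.0064, 0.7162)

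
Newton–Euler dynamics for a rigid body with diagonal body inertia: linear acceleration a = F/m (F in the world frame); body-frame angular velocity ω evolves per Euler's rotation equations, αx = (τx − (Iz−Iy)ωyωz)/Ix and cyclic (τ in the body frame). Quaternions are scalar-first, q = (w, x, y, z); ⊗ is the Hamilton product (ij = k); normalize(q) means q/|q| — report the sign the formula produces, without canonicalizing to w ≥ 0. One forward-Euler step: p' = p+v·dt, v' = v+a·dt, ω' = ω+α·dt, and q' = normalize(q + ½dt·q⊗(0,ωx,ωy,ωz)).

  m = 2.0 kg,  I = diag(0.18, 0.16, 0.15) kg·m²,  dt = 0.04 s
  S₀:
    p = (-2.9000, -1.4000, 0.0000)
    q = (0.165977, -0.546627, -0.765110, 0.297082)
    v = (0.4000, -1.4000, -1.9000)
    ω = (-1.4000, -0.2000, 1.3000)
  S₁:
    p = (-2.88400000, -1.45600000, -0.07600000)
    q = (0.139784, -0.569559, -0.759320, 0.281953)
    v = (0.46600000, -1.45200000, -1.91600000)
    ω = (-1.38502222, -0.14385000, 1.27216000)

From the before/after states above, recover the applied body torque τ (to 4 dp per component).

τ = (0.0700, 0.1700, -0.1100)

ω₁ − ω₀ = (0.01497778, 0.05615000, -0.02784000)
applied torque τ = (0.0700, 0.1700, -0.1100)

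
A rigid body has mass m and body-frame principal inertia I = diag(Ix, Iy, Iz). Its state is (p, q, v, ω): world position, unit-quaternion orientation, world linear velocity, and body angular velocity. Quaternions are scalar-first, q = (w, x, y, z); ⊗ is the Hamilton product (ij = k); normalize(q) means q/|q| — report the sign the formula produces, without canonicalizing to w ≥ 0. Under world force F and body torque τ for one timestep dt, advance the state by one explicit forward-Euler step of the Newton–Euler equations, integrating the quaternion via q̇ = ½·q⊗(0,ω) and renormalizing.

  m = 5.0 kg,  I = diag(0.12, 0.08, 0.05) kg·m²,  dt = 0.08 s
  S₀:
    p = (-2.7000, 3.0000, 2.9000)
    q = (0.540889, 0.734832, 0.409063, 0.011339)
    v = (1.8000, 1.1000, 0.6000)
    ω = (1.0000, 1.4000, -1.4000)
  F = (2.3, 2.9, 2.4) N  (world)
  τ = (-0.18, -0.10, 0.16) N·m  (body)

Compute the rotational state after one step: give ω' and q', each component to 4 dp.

ω' = (0.8408, 1.3980, -1.0544)
q' = (0.4873, 0.7301, 0.4791, 0.0058)

angular accel α = (-1.9900, -0.0250, 4.3200)
ω + α·dt = (0.8408, 1.3980, -1.0544)
2q̇ = q⊗(0,ω) = (-1.2916456, -0.0476738, 1.7973484, -0.1375428)
q' = normalize(q + ½dt·q⊗(0,ω)) = (0.4873, 0.7301, 0.4791, 0.0058)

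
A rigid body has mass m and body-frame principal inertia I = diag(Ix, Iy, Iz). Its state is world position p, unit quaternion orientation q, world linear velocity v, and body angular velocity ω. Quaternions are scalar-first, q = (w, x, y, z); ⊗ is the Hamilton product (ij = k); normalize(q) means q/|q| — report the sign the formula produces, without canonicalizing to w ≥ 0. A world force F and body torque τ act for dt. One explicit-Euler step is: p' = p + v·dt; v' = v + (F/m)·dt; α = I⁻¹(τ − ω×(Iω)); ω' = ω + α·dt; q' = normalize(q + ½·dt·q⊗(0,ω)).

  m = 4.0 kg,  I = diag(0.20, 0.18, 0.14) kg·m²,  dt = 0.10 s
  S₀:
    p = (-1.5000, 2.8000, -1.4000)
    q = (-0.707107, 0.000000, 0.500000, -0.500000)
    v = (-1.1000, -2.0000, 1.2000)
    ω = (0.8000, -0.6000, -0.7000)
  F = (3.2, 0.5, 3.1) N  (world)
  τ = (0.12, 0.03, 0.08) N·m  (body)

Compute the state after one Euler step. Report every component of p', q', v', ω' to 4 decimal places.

a = F/m = (0.8000, 0.1250, 0.7750)
p + v·dt = (-1.6100, 2.6000, -1.2800)
new velocity v' = (-1.0200, -1.9875, 1.2775)
α = I⁻¹(τ − ω×Iω) = (0.6840, 0.3533, 0.5029)
ω + α·dt = (0.8684, -0.5647, -0.6497)
q⊗(0,ω) = (-0.0500000, -1.2156856, 0.0242642, 0.0949749)
q + ½dt·q⊗(0,ω), renormalized = (-0.7083, -0.0607, 0.5003, -0.4943)

p' = (-1.6100, 2.6000, -1.2800)
q' = (-0.7083, -0.0607, 0.5003, -0.4943)
v' = (-1.0200, -1.9875, 1.2775)
ω' = (0.8684, -0.5647, -0.6497)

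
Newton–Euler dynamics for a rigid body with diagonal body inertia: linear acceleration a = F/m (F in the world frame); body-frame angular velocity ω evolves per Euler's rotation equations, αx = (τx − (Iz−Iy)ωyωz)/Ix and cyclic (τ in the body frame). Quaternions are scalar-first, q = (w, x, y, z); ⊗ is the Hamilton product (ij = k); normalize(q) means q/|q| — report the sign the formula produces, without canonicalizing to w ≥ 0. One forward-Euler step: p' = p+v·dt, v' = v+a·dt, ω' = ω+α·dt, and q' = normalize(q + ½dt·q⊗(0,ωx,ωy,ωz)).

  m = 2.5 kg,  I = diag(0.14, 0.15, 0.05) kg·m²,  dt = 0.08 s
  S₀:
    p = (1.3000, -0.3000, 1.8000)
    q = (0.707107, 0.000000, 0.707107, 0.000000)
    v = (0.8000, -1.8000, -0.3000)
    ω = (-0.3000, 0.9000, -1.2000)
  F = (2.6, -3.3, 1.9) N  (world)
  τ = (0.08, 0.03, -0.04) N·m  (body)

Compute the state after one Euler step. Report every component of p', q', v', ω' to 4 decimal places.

p' = (1.3640, -0.4440, 1.7760)
q' = (0.6804, -0.0423, 0.7312, -0.0254)
v' = (0.8832, -1.9056, -0.2392)
ω' = (-0.3160, 0.8987, -1.2597)

a = (1.0400, -1.3200, 0.7600)
new position p' = (1.3640, -0.4440, 1.7760)
new velocity v' = (0.8832, -1.9056, -0.2392)
ω×(Iω) gyroscopic = (0.1080, 0.0324, -0.0027)
angular accel α = (-0.2000, -0.0160, -0.7460)
new body rate ω' = (-0.3160, 0.8987, -1.2597)
2q̇ = q⊗(0,ω) = (-0.6363963, -1.0606605, 0.6363963, -0.6363963)
q + ½dt·q⊗(0,ω), renormalized = (0.6804, -0.0423, 0.7312, -0.0254)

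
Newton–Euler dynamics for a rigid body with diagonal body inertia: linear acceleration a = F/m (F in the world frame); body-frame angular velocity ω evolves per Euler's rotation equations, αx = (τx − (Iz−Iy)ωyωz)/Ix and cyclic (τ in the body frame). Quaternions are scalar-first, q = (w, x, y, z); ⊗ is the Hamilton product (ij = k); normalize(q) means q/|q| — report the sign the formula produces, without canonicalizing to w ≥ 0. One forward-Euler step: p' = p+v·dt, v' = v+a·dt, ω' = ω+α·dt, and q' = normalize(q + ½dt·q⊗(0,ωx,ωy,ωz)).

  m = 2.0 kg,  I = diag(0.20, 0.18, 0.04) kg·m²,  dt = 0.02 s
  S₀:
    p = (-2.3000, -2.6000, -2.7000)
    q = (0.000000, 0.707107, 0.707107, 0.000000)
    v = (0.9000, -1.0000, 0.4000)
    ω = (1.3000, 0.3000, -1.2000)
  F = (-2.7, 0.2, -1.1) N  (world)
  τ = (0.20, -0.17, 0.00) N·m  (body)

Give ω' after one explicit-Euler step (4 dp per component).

ω' = (1.3150, 0.3088, -1.1961)

(τ − ω×Iω)/I = (0.7480, 0.4422, 0.1950)
ω' = ω + α·dt = (1.3150, 0.3088, -1.1961)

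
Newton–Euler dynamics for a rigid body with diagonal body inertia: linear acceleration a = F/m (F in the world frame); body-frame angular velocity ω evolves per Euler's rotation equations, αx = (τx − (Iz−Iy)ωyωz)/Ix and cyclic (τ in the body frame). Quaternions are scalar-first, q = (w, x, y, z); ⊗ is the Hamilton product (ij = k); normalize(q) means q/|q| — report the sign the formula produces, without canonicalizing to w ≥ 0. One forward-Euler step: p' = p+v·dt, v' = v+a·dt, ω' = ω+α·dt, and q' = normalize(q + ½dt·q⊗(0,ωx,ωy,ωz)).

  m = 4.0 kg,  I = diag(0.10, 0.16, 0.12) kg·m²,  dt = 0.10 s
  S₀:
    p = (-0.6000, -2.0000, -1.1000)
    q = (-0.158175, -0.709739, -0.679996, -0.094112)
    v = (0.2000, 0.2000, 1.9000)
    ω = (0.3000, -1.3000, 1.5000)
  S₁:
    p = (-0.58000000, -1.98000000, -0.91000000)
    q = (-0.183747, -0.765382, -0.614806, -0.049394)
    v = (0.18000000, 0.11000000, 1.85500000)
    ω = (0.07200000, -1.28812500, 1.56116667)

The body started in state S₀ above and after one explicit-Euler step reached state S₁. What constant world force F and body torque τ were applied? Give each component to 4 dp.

F = (-0.8000, -3.6000, -1.8000)
τ = (-0.1500, 0.0100, 0.0500)

velocity change Δv = (-0.02000000, -0.09000000, -0.04500000)
F = m·Δv/dt = (-0.8000, -3.6000, -1.8000)
rate change Δω = (-0.22800000, 0.01187500, 0.06116667)
precession coupling = (0.0780, -0.0090, -0.0234)
τ = I·(Δω/dt) + ω₀×(Iω₀) = (-0.1500, 0.0100, 0.0500)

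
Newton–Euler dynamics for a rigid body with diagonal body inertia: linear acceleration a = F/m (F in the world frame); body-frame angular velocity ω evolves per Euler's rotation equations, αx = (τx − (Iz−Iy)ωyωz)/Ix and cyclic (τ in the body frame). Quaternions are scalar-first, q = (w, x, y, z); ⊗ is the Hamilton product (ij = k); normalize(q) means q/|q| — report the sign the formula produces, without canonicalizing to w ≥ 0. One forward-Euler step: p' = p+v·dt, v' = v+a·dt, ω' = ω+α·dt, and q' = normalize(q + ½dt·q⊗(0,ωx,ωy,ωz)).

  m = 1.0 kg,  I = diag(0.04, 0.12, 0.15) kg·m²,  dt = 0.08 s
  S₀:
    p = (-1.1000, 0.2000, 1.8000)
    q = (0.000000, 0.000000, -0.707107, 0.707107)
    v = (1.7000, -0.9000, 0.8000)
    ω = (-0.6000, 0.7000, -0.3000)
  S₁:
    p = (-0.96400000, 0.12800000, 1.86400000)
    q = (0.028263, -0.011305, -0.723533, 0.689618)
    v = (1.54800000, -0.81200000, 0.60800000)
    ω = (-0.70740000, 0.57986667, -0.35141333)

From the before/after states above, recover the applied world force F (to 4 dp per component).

v₁ − v₀ = (-0.15200000, 0.08800000, -0.19200000)
F = m·Δv/dt = (-1.9000, 1.1000, -2.4000)

F = (-1.9000, 1.1000, -2.4000)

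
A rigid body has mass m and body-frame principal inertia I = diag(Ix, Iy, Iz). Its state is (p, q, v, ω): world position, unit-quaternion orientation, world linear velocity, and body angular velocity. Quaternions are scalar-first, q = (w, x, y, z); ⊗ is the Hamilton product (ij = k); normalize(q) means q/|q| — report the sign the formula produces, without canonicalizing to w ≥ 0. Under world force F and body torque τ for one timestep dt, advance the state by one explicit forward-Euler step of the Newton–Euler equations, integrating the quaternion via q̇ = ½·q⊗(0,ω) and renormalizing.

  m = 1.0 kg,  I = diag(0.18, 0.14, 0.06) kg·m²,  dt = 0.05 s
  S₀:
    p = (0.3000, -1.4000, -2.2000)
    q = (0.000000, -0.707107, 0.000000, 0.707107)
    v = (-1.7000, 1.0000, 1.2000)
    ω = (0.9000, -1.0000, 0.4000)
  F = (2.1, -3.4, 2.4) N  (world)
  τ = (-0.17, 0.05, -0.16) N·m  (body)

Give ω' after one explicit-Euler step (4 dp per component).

angular accel α = (-1.1222, 0.0486, -3.2667)
ω' = ω + α·dt = (0.8439, -0.9976, 0.2367)

ω' = (0.8439, -0.9976, 0.2367)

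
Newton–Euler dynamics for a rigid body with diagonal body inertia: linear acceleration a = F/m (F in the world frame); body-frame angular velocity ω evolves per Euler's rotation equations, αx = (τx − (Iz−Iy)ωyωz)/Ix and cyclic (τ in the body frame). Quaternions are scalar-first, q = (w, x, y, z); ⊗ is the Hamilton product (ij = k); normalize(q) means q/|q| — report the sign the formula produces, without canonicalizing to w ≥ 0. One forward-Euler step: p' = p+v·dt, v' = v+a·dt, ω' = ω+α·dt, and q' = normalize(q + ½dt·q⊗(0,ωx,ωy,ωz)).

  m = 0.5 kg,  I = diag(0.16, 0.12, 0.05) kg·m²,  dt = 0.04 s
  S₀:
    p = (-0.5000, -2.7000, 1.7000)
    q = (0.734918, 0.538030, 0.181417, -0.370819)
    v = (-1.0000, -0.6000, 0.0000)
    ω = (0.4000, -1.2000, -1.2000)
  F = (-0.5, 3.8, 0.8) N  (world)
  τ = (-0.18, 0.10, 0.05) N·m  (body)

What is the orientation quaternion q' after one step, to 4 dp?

q' = (0.7256, 0.5303, 0.1736, -0.4026)

Hamilton product q⊗(0,ω) = (-0.4424944, -0.3687160, -0.3845932, -1.6001044)
updated quaternion q' = (0.7256, 0.5303, 0.1736, -0.4026)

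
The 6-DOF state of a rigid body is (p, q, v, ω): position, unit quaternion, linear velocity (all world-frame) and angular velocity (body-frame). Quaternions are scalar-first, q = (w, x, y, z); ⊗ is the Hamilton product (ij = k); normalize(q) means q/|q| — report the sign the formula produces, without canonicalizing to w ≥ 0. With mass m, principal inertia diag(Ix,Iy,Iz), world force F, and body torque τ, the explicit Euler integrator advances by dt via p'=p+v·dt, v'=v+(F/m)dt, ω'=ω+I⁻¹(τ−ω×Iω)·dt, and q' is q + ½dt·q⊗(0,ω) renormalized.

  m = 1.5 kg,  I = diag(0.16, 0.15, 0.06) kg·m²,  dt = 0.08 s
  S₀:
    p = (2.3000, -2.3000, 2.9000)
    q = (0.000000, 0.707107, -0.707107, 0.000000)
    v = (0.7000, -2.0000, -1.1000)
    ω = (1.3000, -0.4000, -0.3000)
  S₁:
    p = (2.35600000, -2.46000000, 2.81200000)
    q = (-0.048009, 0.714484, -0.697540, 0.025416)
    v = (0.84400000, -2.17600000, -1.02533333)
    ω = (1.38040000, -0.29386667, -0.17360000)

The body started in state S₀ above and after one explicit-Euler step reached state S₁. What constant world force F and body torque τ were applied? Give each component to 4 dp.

velocity change Δv = (0.14400000, -0.17600000, 0.07466667)
applied force F = (2.7000, -3.3000, 1.4000)
ω₁ − ω₀ = (0.08040000, 0.10613333, 0.12640000)
precession coupling = (-0.0108, -0.0390, 0.0052)
applied torque τ = (0.1500, 0.1600, 0.1000)

F = (2.7000, -3.3000, 1.4000)
τ = (0.1500, 0.1600, 0.1000)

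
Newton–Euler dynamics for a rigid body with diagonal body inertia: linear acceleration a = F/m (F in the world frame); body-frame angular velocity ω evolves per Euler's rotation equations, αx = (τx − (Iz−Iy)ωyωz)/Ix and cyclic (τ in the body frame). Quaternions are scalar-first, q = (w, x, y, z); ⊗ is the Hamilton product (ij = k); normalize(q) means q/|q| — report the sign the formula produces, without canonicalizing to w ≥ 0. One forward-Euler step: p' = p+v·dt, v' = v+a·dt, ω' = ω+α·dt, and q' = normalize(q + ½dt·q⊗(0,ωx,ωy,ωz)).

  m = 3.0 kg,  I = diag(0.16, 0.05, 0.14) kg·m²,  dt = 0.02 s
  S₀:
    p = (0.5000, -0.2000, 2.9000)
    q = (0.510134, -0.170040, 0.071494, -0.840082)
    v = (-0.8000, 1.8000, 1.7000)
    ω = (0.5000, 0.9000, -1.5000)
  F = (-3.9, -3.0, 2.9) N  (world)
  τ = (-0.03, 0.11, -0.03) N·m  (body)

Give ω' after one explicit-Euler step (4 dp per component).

ω' = (0.5114, 0.9500, -1.4972)

ω×(Iω) gyroscopic = (-0.1215, -0.0150, -0.0495)
angular accel α = (0.5719, 2.5000, 0.1393)
ω' = ω + α·dt = (0.5114, 0.9500, -1.4972)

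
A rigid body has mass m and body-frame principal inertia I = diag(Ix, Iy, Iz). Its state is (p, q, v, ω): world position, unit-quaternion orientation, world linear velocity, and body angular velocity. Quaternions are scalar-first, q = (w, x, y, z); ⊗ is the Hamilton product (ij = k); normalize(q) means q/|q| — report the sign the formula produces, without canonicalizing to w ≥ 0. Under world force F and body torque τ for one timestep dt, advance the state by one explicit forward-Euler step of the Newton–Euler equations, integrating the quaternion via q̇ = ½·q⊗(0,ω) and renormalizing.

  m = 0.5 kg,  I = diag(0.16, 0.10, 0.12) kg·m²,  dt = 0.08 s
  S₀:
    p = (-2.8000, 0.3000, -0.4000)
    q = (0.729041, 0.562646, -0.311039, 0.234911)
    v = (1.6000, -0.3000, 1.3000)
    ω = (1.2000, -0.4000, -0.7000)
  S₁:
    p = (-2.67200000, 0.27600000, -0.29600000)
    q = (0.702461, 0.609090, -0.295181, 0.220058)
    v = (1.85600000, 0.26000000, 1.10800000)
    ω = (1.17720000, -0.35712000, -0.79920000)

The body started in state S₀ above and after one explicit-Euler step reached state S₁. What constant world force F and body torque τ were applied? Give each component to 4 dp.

F = (1.6000, 3.5000, -1.2000)
τ = (-0.0400, 0.0200, -0.1200)

Δv = v₁−v₀ = (0.25600000, 0.56000000, -0.19200000)
applied force F = (1.6000, 3.5000, -1.2000)
ω₁ − ω₀ = (-0.02280000, 0.04288000, -0.09920000)
applied torque τ = (-0.0400, 0.0200, -0.1200)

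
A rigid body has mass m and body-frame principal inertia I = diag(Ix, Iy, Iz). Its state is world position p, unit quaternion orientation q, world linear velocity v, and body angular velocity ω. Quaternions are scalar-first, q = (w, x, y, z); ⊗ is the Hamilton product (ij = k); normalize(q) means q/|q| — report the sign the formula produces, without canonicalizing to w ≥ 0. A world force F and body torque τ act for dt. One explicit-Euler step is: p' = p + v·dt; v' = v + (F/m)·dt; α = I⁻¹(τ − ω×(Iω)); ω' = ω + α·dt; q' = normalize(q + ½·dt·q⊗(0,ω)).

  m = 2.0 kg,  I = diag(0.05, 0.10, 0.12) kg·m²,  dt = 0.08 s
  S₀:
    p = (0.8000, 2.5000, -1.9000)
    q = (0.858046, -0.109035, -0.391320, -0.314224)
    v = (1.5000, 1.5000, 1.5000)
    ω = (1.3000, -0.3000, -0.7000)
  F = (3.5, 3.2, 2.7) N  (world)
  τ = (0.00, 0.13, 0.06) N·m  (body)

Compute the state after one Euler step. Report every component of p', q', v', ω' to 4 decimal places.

p' = (0.9200, 2.6200, -1.7800)
q' = (0.8487, -0.0571, -0.4202, -0.3160)
v' = (1.6400, 1.6280, 1.6080)
ω' = (1.2933, -0.2470, -0.6470)

(τ − ω×Iω)/I = (-0.0840, 0.6630, 0.6625)
new body rate ω' = (1.2933, -0.2470, -0.6470)
Hamilton product q⊗(0,ω) = (-0.1956073, 1.2951166, -0.7422295, -0.0592057)
q + ½dt·q⊗(0,ω), renormalized = (0.8487, -0.0571, -0.4202, -0.3160)
linear accel F/m = (1.7500, 1.6000, 1.3500)
new position p' = (0.9200, 2.6200, -1.7800)
new velocity v' = (1.6400, 1.6280, 1.6080)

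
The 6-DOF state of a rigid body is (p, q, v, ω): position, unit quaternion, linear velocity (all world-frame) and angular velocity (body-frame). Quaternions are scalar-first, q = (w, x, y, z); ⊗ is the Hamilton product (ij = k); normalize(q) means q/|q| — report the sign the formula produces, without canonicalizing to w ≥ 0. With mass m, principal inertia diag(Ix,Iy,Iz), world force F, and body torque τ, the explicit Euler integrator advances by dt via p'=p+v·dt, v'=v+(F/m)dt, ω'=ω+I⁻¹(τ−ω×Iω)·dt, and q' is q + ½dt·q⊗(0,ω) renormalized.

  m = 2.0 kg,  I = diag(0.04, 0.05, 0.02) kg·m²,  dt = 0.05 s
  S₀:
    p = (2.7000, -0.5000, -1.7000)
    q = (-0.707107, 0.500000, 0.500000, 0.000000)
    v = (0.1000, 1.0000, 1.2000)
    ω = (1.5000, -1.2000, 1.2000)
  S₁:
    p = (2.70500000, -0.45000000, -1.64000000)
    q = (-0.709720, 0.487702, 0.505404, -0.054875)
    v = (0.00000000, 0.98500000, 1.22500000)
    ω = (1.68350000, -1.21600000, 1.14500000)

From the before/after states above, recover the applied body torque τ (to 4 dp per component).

τ = (0.1900, 0.0200, -0.0400)

ω₁ − ω₀ = (0.18350000, -0.01600000, -0.05500000)
gyro term ω₀×Iω₀ = (0.0432, 0.0360, -0.0180)
I·α + gyro = (0.1900, 0.0200, -0.0400)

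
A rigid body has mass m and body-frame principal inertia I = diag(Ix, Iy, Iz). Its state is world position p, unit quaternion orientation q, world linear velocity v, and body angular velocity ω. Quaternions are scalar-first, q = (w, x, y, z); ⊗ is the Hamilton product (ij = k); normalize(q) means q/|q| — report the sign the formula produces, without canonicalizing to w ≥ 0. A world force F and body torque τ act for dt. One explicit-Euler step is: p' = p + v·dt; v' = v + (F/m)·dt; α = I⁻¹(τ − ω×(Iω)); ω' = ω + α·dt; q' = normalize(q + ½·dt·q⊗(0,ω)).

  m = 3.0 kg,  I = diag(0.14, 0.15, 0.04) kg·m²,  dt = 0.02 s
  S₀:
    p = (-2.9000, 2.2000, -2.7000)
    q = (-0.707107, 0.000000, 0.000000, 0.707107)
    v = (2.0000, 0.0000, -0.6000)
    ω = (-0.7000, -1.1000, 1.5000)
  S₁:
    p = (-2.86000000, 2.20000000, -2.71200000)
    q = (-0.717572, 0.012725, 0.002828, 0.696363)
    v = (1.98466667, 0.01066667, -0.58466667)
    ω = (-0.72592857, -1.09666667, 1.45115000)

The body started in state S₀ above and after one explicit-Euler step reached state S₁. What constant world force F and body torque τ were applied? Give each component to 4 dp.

ω₁ − ω₀ = (-0.02592857, 0.00333333, -0.04885000)
gyro term ω₀×Iω₀ = (0.1815, -0.1050, 0.0077)
I·α + gyro = (0.0000, -0.0800, -0.0900)
Δv = v₁−v₀ = (-0.01533333, 0.01066667, 0.01533333)
F = m·Δv/dt = (-2.3000, 1.6000, 2.3000)

F = (-2.3000, 1.6000, 2.3000)
τ = (0.0000, -0.0800, -0.0900)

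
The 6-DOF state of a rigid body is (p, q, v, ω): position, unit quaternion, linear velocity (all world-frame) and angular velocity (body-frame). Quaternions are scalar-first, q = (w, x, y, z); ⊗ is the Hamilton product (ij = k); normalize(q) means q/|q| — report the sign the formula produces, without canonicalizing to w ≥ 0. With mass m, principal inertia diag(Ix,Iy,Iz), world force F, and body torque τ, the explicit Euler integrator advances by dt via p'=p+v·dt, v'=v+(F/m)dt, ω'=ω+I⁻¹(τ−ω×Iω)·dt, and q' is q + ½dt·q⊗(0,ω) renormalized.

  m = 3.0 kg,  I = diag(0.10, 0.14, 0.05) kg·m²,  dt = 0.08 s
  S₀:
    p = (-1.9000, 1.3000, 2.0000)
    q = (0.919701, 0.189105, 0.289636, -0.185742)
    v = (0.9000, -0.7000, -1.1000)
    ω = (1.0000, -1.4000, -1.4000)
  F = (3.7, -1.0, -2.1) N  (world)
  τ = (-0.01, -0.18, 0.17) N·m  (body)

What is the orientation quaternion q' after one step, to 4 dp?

Hamilton product q⊗(0,ω) = (-0.0436534, 0.2541718, -1.2085764, -1.8419644)
updated quaternion q' = (0.9144, 0.1985, 0.2403, -0.2584)

q' = (0.9144, 0.1985, 0.2403, -0.2584)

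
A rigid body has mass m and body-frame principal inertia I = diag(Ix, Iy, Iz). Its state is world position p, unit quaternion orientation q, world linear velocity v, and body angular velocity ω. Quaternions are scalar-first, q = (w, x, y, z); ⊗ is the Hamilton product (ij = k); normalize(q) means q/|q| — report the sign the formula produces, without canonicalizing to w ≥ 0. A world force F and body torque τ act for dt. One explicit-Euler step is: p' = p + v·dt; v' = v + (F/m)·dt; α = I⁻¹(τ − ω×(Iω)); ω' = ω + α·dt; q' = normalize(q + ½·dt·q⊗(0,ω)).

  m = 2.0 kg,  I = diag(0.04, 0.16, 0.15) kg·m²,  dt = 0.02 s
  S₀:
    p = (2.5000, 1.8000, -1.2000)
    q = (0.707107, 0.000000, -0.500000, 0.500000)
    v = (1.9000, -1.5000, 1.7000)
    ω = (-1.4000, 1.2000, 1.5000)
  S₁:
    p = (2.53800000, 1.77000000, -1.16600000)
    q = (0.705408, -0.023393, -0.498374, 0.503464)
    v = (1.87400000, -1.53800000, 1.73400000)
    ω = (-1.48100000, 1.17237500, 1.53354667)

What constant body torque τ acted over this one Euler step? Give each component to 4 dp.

τ = (-0.1800, 0.0100, 0.0500)

ω₁ − ω₀ = (-0.08100000, -0.02762500, 0.03354667)
applied torque τ = (-0.1800, 0.0100, 0.0500)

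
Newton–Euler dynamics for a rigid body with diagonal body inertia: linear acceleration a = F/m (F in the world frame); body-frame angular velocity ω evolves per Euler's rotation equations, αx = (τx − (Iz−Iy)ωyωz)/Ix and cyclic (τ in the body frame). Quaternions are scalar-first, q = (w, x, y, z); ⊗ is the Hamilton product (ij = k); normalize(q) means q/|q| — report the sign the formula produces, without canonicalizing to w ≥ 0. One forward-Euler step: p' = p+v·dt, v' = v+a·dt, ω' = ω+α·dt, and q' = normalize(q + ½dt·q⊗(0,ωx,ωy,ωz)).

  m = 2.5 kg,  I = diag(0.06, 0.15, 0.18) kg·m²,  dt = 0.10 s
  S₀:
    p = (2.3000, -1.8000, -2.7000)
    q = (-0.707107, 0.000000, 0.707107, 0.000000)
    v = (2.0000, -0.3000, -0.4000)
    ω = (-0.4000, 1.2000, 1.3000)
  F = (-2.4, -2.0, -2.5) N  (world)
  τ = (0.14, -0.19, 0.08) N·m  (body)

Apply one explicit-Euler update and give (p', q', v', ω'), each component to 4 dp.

precession coupling ω×(Iω) = (0.0468, 0.0624, -0.0432)
α = I⁻¹(τ − ω×Iω) = (1.5533, -1.6827, 0.6844)
ω + α·dt = (-0.2447, 1.0317, 1.3684)
2q̇ = q⊗(0,ω) = (-0.8485284, 1.2020819, -0.8485284, -0.6363963)
q' = normalize(q + ½dt·q⊗(0,ω)) = (-0.7465, 0.0599, 0.6620, -0.0317)
a = F/m = (-0.9600, -0.8000, -1.0000)
new position p' = (2.5000, -1.8300, -2.7400)
v' = v + a·dt = (1.9040, -0.3800, -0.5000)

p' = (2.5000, -1.8300, -2.7400)
q' = (-0.7465, 0.0599, 0.6620, -0.0317)
v' = (1.9040, -0.3800, -0.5000)
ω' = (-0.2447, 1.0317, 1.3684)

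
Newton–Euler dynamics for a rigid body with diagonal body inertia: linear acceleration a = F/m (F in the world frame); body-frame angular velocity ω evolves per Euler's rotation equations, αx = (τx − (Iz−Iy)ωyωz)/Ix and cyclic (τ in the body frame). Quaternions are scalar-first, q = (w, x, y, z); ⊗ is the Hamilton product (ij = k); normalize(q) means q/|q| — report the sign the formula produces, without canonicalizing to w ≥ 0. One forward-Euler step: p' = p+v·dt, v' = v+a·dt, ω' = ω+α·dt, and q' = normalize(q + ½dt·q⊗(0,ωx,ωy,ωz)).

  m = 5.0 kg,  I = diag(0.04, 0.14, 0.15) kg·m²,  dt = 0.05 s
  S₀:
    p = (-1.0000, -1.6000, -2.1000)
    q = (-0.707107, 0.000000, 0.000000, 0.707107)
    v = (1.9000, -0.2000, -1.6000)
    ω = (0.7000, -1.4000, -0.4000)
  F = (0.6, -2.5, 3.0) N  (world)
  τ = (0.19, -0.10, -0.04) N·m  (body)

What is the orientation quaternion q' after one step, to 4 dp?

q' = (-0.6995, 0.0124, 0.0371, 0.7136)

Hamilton product q⊗(0,ω) = (0.2828428, 0.4949749, 1.4849247, 0.2828428)
updated quaternion q' = (-0.6995, 0.0124, 0.0371, 0.7136)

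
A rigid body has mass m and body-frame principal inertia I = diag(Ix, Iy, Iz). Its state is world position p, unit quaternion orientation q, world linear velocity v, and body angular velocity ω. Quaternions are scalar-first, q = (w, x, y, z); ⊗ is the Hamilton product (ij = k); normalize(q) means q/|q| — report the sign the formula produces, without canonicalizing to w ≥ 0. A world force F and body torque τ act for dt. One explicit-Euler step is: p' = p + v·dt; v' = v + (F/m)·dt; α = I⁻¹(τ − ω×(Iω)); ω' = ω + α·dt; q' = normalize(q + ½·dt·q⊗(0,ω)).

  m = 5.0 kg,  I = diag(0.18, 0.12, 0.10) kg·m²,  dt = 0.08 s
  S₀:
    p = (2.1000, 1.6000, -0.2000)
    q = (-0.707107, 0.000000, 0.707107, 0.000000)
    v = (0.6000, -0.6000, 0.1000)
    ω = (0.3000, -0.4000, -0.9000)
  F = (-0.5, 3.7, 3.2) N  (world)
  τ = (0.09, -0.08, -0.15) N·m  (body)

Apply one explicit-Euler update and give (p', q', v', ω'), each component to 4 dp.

precession coupling ω×(Iω) = (-0.0072, -0.0216, 0.0072)
angular accel α = (0.5400, -0.4867, -1.5720)
new body rate ω' = (0.3432, -0.4389, -1.0258)
q⊗(0,ω) = (0.2828428, -0.8485284, 0.2828428, 0.4242642)
q' = normalize(q + ½dt·q⊗(0,ω)) = (-0.6952, -0.0339, 0.7178, 0.0170)
p' = p + v·dt = (2.1480, 1.5520, -0.1920)
v + (F/m)dt = (0.5920, -0.5408, 0.1512)

p' = (2.1480, 1.5520, -0.1920)
q' = (-0.6952, -0.0339, 0.7178, 0.0170)
v' = (0.5920, -0.5408, 0.1512)
ω' = (0.3432, -0.4389, -1.0258)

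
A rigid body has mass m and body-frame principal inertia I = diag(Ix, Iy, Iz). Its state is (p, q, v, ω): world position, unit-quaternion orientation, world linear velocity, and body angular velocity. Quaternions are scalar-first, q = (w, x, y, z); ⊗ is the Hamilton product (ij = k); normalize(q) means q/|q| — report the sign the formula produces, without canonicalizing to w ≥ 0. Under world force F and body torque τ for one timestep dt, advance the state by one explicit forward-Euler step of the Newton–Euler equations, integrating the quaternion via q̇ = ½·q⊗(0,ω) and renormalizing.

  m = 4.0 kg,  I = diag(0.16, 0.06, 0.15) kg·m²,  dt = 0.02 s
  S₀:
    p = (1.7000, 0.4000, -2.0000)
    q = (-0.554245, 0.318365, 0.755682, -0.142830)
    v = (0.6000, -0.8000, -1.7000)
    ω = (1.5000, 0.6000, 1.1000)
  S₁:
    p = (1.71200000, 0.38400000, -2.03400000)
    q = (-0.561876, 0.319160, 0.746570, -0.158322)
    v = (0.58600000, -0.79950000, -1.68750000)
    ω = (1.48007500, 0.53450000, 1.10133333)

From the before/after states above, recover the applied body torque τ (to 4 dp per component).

ω₁ − ω₀ = (-0.01992500, -0.06550000, 0.00133333)
τ = I·(Δω/dt) + ω₀×(Iω₀) = (-0.1000, -0.1800, -0.0800)

τ = (-0.1000, -0.1800, -0.0800)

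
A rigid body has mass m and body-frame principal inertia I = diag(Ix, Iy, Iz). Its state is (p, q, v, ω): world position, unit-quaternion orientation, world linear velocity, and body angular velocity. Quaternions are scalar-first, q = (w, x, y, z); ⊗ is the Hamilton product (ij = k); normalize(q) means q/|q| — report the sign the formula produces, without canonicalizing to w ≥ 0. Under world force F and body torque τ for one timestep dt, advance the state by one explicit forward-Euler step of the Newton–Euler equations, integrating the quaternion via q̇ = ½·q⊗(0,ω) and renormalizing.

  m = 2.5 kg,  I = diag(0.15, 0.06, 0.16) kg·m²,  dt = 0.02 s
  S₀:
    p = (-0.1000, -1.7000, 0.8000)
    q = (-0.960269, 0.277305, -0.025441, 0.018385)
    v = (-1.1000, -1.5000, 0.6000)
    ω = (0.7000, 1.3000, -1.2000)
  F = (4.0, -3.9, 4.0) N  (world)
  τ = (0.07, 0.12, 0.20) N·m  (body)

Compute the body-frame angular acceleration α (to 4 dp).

α = (1.5067, 1.8600, 1.7619)

precession coupling ω×(Iω) = (-0.1560, 0.0084, -0.0819)
α = I⁻¹(τ − ω×Iω) = (1.5067, 1.8600, 1.7619)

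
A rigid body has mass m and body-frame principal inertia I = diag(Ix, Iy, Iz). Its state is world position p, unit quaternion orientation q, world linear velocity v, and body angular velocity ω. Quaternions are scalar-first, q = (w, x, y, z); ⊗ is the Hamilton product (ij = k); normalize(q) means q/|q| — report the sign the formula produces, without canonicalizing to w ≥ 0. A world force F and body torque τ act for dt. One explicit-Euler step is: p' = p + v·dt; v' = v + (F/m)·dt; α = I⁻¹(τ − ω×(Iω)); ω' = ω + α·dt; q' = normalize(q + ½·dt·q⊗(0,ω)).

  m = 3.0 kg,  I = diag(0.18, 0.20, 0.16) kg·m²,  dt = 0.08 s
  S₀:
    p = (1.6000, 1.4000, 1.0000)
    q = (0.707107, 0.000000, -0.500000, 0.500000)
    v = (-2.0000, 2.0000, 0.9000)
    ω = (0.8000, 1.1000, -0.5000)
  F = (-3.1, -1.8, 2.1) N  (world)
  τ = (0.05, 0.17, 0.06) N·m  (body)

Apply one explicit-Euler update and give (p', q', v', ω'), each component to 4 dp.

p' = (1.4400, 1.5600, 1.0720)
q' = (0.7379, 0.0106, -0.4521, 0.5010)
v' = (-2.0827, 1.9520, 0.9560)
ω' = (0.8124, 1.1712, -0.4788)

linear accel F/m = (-1.0333, -0.6000, 0.7000)
new position p' = (1.4400, 1.5600, 1.0720)
v' = v + a·dt = (-2.0827, 1.9520, 0.9560)
α = I⁻¹(τ − ω×Iω) = (0.1556, 0.8900, 0.2650)
new body rate ω' = (0.8124, 1.1712, -0.4788)
Hamilton product q⊗(0,ω) = (0.8000000, 0.2656856, 1.1778177, 0.0464465)
updated quaternion q' = (0.7379, 0.0106, -0.4521, 0.5010)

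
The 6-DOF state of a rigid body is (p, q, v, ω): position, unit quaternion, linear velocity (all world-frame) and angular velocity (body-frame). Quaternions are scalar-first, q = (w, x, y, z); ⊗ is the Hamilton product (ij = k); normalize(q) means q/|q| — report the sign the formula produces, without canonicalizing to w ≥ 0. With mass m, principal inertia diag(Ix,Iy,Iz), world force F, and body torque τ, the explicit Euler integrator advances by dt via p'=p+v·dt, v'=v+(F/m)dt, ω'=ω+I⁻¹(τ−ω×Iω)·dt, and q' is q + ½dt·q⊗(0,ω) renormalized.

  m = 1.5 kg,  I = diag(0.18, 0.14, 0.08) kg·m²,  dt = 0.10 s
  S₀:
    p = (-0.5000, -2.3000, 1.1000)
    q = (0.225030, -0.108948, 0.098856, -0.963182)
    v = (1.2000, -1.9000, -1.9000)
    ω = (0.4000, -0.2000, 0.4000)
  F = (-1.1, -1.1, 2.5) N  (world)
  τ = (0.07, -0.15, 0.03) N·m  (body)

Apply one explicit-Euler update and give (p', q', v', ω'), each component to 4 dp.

p' = (-0.3800, -2.4900, 0.9100)
q' = (0.2473, -0.1121, 0.0795, -0.9591)
v' = (1.1267, -1.9733, -1.7333)
ω' = (0.4362, -0.3186, 0.4335)

new position p' = (-0.3800, -2.4900, 0.9100)
v + (F/m)dt = (1.1267, -1.9733, -1.7333)
precession coupling ω×(Iω) = (0.0048, 0.0160, 0.0032)
α = I⁻¹(τ − ω×Iω) = (0.3622, -1.1857, 0.3350)
ω' = ω + α·dt = (0.4362, -0.3186, 0.4335)
2q̇ = q⊗(0,ω) = (0.4486232, -0.0630820, -0.3866996, 0.0722592)
q + ½dt·q⊗(0,ω), renormalized = (0.2473, -0.1121, 0.0795, -0.9591)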